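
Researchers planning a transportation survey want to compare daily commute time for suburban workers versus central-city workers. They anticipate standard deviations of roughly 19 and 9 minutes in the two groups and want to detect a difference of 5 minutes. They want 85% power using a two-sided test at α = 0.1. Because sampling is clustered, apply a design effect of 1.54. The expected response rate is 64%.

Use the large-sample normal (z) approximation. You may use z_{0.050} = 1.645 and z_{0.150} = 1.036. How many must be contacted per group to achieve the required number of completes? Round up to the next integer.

n = (z_{α/2} + z_β)² · (σ₁² + σ₂²) / δ²
  = (1.645 + 1.036)² · (19² + 9² = 442) / 5²
  = 7.1878 · 442 / 25
  = 127.08
Design effect: 1.54 × 127.08 = 195.70.
Adjust for 64% response: 195.70 / 0.64 = 305.79.
Round up → n = 306 per group.

n = 306 per group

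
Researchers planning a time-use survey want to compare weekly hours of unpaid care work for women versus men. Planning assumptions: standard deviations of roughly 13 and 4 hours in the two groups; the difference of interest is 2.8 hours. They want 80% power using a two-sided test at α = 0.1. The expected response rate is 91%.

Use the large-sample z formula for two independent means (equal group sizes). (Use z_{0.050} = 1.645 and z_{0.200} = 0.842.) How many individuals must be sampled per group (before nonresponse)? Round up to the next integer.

n = 161 per group

n = (z_{α/2} + z_β)² · (σ₁² + σ₂²) / δ²
  = (1.645 + 0.842)² · (13² + 4² = 185) / 2.8²
  = 6.1852 · 185 / 7.84
  = 145.95
Adjust for 91% response: 145.95 / 0.91 = 160.39.
Round up → n = 161 per group.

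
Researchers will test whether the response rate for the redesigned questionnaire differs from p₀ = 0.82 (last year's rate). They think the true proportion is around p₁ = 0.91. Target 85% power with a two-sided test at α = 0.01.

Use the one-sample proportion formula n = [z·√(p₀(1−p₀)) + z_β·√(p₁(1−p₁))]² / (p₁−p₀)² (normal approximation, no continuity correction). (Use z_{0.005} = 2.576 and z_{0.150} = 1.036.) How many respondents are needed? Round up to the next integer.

n = 205

n = [z_{α/2}·√(p₀q₀) + z_β·√(p₁q₁)]² / (p₁ − p₀)²
  = [2.576·√(0.82·0.18) + 1.036·√(0.91·0.09)]² / (0.09)²
  = [2.576·0.3842 + 1.036·0.2862]² / 0.0081
  = [1.2862]² / 0.0081
  = 204.22
Round up → n = 205.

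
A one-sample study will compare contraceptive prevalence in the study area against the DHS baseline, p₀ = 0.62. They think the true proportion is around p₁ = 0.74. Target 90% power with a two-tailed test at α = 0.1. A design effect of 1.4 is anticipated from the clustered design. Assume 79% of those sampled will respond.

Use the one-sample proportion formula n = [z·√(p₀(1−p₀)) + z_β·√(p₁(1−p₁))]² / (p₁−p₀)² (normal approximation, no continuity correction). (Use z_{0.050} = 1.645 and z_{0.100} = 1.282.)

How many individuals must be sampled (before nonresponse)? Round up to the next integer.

n = [z_{α/2}·√(p₀q₀) + z_β·√(p₁q₁)]² / (p₁ − p₀)²
  = [1.645·√(0.62·0.38) + 1.282·√(0.74·0.26)]² / (0.12)²
  = [1.645·0.4854 + 1.282·0.4386]² / 0.0144
  = [1.3608]² / 0.0144
  = 128.59
Design effect: 1.4 × 128.59 = 180.03.
Adjust for 79% response: 180.03 / 0.79 = 227.89.
Round up → n = 228.

n = 228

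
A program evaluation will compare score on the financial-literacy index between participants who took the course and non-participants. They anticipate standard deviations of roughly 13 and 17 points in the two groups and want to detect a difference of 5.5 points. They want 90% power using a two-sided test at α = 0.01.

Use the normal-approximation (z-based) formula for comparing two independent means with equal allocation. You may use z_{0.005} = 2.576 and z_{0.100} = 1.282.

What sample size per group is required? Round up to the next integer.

n = (z_{α/2} + z_β)² · (σ₁² + σ₂²) / δ²
  = (2.576 + 1.282)² · (13² + 17² = 458) / 5.5²
  = 14.8842 · 458 / 30.25
  = 225.35
Round up → n = 226 per group.

n = 226 per group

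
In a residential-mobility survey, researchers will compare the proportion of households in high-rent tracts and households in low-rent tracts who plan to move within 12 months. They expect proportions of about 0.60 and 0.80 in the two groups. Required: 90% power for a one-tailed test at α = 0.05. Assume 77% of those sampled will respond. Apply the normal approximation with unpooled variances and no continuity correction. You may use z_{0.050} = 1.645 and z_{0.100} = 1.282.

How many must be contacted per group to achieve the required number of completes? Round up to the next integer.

n = (z_α + z_β)² · [p₁(1−p₁) + p₂(1−p₂)] / (p₁ − p₂)²
  = (1.645 + 1.282)² · (0.60·0.40 + 0.80·0.20) / (-0.20)²
  = (2.927)² · (0.2400 + 0.1600) / 0.0400
  = 8.5673 · 0.4000 / 0.0400
  = 85.67
Adjust for 77% response: 85.67 / 0.77 = 111.26.
Round up → n = 112 per group.

n = 112 per group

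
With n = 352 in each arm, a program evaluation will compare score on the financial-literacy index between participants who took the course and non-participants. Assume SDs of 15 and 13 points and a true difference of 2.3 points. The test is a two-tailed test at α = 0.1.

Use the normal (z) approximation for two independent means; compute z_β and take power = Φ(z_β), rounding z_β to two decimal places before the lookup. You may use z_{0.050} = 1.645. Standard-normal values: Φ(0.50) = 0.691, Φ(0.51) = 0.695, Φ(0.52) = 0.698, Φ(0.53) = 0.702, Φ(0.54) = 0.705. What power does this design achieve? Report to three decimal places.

Power ≈ 0.702

z_β = δ·√(n/(σ₁²+σ₂²)) − z_{α/2}
    = 2.3 · √(352/394) − 1.645
    = 2.3 · 0.94520 − 1.645
    = 2.1740 − 1.645 = 0.5290 → 0.53
Power = Φ(0.53) = 0.702.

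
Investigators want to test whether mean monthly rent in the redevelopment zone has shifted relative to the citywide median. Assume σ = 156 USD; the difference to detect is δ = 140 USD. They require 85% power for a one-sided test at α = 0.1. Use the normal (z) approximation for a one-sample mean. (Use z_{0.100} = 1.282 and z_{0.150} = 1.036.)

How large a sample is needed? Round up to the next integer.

n = (z_α + z_β)² · σ² / δ²
  = (1.282 + 1.036)² · 156² / 140²
  = 5.3731 · 24336 / 19600
  = 6.67
Round up → n = 7.

n = 7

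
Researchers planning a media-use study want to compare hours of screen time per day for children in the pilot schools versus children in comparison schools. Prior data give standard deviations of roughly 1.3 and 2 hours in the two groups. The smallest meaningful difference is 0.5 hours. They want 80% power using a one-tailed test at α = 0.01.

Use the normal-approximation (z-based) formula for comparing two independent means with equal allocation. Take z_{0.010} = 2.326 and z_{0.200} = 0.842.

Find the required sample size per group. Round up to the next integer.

n = (z_α + z_β)² · (σ₁² + σ₂²) / δ²
  = (2.326 + 0.842)² · (1.3² + 2² = 5.69) / 0.5²
  = 10.0362 · 5.69 / 0.25
  = 228.42
Round up → n = 229 per group.

n = 229 per group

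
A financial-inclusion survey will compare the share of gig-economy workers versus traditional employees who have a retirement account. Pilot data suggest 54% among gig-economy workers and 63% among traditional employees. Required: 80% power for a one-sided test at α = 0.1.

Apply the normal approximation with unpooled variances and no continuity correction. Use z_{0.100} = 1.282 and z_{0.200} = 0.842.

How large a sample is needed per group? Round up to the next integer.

n = 269 per group

n = (z_α + z_β)² · [p₁(1−p₁) + p₂(1−p₂)] / (p₁ − p₂)²
  = (1.282 + 0.842)² · (0.54·0.46 + 0.63·0.37) / (-0.09)²
  = (2.124)² · (0.2484 + 0.2331) / 0.0081
  = 4.5114 · 0.4815 / 0.0081
  = 268.18
Round up → n = 269 per group.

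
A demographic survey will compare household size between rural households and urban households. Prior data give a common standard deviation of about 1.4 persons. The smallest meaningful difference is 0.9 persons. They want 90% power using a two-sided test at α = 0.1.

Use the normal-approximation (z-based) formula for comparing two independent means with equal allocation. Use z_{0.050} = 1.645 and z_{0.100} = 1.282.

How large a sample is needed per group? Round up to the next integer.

n = 42 per group

n = (z_{α/2} + z_β)² · (σ₁² + σ₂²) / δ²
  = (1.645 + 1.282)² · (2·1.4² = 3.92) / 0.9²
  = 8.5673 · 3.92 / 0.81
  = 41.46
Round up → n = 42 per group.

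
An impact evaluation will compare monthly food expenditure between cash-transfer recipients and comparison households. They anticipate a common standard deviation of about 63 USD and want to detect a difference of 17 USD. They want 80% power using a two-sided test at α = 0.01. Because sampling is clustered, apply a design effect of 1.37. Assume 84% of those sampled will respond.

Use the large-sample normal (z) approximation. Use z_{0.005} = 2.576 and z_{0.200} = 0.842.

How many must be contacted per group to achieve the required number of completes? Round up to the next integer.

n = 524 per group

n = (z_{α/2} + z_β)² · (σ₁² + σ₂²) / δ²
  = (2.576 + 0.842)² · (2·63² = 7938) / 17²
  = 11.6827 · 7938 / 289
  = 320.89
Design effect: 1.37 × 320.89 = 439.62.
Adjust for 84% response: 439.62 / 0.84 = 523.36.
Round up → n = 524 per group.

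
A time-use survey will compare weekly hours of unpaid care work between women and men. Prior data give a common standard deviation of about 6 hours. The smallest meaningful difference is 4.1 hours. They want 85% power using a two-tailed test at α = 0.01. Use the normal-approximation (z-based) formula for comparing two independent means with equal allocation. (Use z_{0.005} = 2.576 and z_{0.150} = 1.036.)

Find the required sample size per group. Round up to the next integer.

n = (z_{α/2} + z_β)² · (σ₁² + σ₂²) / δ²
  = (2.576 + 1.036)² · (2·6² = 72) / 4.1²
  = 13.0465 · 72 / 16.81
  = 55.88
Round up → n = 56 per group.

n = 56 per group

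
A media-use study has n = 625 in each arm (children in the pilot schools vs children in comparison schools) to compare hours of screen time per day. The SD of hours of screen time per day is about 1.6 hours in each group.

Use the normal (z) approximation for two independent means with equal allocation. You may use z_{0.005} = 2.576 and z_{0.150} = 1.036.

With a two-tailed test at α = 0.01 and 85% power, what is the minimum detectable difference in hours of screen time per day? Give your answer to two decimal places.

Minimum detectable difference ≈ 0.33 hours

δ = (z_{α/2} + z_β) · √((σ₁²+σ₂²)/n)
  = (2.576 + 1.036) · √(5.12/625)
  = 3.612 · √0.00819
  = 3.612 · 0.0905
  = 0.3269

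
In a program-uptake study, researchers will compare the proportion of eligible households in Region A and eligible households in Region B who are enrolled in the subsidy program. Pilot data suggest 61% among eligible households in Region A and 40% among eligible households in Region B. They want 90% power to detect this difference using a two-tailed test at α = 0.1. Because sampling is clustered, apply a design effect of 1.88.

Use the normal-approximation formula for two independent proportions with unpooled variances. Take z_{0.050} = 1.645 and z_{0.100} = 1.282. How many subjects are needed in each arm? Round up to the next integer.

n = 175 per group

n = (z_{α/2} + z_β)² · [p₁(1−p₁) + p₂(1−p₂)] / (p₁ − p₂)²
  = (1.645 + 1.282)² · (0.61·0.39 + 0.40·0.60) / (0.21)²
  = (2.927)² · (0.2379 + 0.2400) / 0.0441
  = 8.5673 · 0.4779 / 0.0441
  = 92.84
Design effect: 1.88 × 92.84 = 174.54.
Round up → n = 175 per group.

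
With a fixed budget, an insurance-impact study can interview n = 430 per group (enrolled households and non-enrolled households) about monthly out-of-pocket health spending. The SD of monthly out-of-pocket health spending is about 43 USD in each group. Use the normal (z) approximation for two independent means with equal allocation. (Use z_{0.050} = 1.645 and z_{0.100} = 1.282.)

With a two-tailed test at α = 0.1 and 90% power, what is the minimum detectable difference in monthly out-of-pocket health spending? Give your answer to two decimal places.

Minimum detectable difference ≈ 8.58 USD

δ = (z_{α/2} + z_β) · √((σ₁²+σ₂²)/n)
  = (1.645 + 1.282) · √(3698/430)
  = 2.927 · √8.6
  = 2.927 · 2.9326
  = 8.5836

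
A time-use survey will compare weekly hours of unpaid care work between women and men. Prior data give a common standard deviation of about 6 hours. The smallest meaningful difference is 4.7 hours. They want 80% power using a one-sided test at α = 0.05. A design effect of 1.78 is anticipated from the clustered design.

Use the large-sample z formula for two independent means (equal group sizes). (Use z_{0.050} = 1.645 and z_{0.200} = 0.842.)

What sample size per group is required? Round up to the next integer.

n = (z_α + z_β)² · (σ₁² + σ₂²) / δ²
  = (1.645 + 0.842)² · (2·6² = 72) / 4.7²
  = 6.1852 · 72 / 22.09
  = 20.16
Design effect: 1.78 × 20.16 = 35.88.
Round up → n = 36 per group.

n = 36 per group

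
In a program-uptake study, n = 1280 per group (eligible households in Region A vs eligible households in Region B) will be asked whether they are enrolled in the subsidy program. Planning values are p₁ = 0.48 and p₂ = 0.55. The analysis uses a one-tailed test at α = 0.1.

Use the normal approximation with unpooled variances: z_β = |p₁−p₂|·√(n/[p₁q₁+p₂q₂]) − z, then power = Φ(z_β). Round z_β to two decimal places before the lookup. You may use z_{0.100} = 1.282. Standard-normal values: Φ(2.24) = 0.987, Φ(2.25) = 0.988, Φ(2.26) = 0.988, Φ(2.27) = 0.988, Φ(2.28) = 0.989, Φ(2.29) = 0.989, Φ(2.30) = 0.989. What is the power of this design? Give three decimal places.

z_β = |p₁−p₂|·√(n/[p₁q₁+p₂q₂]) − z_α
    = 0.07 · √(1280/0.4971) − 1.282
    = 0.07 · 50.7438 − 1.282
    = 3.5521 − 1.282 = 2.2701 → 2.27
Power = Φ(2.27) = 0.988.

Power ≈ 0.988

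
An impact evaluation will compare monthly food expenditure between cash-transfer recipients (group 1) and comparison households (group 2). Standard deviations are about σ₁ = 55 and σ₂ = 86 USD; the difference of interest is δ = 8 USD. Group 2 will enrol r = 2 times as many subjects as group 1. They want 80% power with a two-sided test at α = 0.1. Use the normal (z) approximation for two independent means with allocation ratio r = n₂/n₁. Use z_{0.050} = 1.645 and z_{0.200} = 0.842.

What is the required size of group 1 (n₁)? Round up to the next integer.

n₁ = (z_{α/2} + z_β)² · (σ₁² + σ₂²/r) / δ²
   = (1.645 + 0.842)² · (55² + 86²/2) / 8²
   = 6.1852 · (3025 + 3698) / 64
   = 6.1852 · 6723 / 64
   = 649.73
Round up → n₁ = 650; n₂ = r·n₁ = 2 × 650 = 1300.

n₁ = 650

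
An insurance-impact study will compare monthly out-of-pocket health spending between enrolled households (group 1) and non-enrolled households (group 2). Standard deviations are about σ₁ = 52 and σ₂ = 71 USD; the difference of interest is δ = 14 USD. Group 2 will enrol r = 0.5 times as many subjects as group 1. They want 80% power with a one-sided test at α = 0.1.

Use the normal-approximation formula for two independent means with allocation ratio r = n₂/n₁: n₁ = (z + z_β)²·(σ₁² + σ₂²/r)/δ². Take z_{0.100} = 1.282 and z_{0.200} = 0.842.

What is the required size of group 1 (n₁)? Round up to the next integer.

n₁ = (z_α + z_β)² · (σ₁² + σ₂²/r) / δ²
   = (1.282 + 0.842)² · (52² + 71²/0.5) / 14²
   = 4.5114 · (2704 + 10082) / 196
   = 4.5114 · 12786 / 196
   = 294.30
Round up → n₁ = 295; n₂ = r·n₁ = 0.5 × 295 = 148.

n₁ = 295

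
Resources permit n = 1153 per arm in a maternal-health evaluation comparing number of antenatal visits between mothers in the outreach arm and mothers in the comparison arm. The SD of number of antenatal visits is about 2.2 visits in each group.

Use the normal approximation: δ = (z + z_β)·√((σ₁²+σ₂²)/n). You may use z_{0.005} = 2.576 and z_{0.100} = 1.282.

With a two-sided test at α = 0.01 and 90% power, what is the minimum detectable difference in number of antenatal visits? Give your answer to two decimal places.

Minimum detectable difference ≈ 0.35 visits

δ = (z_{α/2} + z_β) · √((σ₁²+σ₂²)/n)
  = (2.576 + 1.282) · √(9.68/1153)
  = 3.858 · √0.0084
  = 3.858 · 0.0916
  = 0.3535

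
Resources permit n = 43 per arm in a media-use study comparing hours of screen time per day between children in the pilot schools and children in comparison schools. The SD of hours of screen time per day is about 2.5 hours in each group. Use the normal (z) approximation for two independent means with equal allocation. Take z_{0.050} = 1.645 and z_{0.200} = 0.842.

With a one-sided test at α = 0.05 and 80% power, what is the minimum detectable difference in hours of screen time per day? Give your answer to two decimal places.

δ = (z_α + z_β) · √((σ₁²+σ₂²)/n)
  = (1.645 + 0.842) · √(12.5/43)
  = 2.487 · √0.2907
  = 2.487 · 0.5392
  = 1.3409

Minimum detectable difference ≈ 1.34 hours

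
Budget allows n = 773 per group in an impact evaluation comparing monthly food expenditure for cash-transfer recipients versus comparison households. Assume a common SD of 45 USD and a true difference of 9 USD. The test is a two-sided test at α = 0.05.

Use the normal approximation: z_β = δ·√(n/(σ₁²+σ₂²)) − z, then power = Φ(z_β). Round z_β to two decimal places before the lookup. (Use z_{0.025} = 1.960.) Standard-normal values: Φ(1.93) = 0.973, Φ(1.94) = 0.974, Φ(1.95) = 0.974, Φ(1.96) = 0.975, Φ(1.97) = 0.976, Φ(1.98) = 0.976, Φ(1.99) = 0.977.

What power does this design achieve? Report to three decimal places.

Power ≈ 0.976

z_β = δ·√(n/(σ₁²+σ₂²)) − z_{α/2}
    = 9 · √(773/4050) − 1.960
    = 9 · 0.43688 − 1.960
    = 3.9319 − 1.960 = 1.9719 → 1.97
Power = Φ(1.97) = 0.976.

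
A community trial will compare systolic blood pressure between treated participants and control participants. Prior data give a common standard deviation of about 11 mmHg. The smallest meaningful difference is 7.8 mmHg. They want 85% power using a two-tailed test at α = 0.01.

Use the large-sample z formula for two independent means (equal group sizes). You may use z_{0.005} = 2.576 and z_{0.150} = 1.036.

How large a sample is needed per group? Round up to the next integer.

n = 52 per group

n = (z_{α/2} + z_β)² · (σ₁² + σ₂²) / δ²
  = (2.576 + 1.036)² · (2·11² = 242) / 7.8²
  = 13.0465 · 242 / 60.84
  = 51.89
Round up → n = 52 per group.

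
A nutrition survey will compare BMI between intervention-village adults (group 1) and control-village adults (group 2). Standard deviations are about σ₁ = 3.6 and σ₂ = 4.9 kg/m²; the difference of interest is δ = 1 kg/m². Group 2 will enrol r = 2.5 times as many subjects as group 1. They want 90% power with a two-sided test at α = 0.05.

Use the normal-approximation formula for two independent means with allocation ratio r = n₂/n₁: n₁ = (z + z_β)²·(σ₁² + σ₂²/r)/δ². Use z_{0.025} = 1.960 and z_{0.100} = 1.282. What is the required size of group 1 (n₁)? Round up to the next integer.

n₁ = 238

n₁ = (z_{α/2} + z_β)² · (σ₁² + σ₂²/r) / δ²
   = (1.960 + 1.282)² · (3.6² + 4.9²/2.5) / 1²
   = 10.5106 · (12.96 + 9.604) / 1
   = 10.5106 · 22.564 / 1
   = 237.16
Round up → n₁ = 238; n₂ = r·n₁ = 2.5 × 238 = 595.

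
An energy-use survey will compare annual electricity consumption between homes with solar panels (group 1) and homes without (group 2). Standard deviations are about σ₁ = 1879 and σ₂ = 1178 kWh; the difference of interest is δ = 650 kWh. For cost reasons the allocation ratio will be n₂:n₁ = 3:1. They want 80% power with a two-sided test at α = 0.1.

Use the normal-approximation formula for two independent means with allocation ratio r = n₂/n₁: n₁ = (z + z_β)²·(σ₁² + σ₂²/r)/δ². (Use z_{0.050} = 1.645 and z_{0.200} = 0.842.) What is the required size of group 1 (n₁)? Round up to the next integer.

n₁ = 59

n₁ = (z_{α/2} + z_β)² · (σ₁² + σ₂²/r) / δ²
   = (1.645 + 0.842)² · (1879² + 1178²/3) / 650²
   = 6.1852 · (3530641 + 462561.3) / 422500
   = 6.1852 · 3993202.3 / 422500
   = 58.46
Round up → n₁ = 59; n₂ = r·n₁ = 3 × 59 = 177.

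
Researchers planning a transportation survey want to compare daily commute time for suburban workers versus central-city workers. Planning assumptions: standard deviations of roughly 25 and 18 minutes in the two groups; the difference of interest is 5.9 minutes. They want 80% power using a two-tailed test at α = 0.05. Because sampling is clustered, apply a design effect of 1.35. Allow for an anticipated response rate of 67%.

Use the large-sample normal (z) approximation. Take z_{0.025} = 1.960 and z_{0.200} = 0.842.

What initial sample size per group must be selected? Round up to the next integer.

n = (z_{α/2} + z_β)² · (σ₁² + σ₂²) / δ²
  = (1.960 + 0.842)² · (25² + 18² = 949) / 5.9²
  = 7.8512 · 949 / 34.81
  = 214.04
Design effect: 1.35 × 214.04 = 288.96.
Adjust for 67% response: 288.96 / 0.67 = 431.28.
Round up → n = 432 per group.

n = 432 per group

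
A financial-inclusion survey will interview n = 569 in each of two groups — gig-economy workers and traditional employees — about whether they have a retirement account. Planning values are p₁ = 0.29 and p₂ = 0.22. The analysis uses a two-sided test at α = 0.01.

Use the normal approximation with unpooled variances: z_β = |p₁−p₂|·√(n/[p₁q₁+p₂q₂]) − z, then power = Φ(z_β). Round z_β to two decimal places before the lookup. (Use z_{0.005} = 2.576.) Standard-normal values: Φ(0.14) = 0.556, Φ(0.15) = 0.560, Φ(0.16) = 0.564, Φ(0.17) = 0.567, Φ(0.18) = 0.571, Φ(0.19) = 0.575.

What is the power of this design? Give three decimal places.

Power ≈ 0.556

z_β = |p₁−p₂|·√(n/[p₁q₁+p₂q₂]) − z_{α/2}
    = 0.07 · √(569/0.3775) − 2.576
    = 0.07 · 38.8238 − 2.576
    = 2.7177 − 2.576 = 0.1417 → 0.14
Power = Φ(0.14) = 0.556.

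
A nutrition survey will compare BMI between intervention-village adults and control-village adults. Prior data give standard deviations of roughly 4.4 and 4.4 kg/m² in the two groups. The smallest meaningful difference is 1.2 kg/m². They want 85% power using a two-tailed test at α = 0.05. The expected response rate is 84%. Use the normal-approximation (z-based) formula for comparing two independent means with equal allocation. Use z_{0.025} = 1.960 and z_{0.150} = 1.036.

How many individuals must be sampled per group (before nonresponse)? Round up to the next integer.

n = 288 per group

n = (z_{α/2} + z_β)² · (σ₁² + σ₂²) / δ²
  = (1.960 + 1.036)² · (4.4² + 4.4² = 38.72) / 1.2²
  = 8.9760 · 38.72 / 1.44
  = 241.36
Adjust for 84% response: 241.36 / 0.84 = 287.33.
Round up → n = 288 per group.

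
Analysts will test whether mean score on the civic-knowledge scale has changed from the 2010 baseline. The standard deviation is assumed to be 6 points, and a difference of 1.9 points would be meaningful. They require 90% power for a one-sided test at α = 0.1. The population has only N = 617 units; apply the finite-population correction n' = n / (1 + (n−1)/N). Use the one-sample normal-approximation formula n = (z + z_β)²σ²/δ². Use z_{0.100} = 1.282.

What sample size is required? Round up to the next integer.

n = 60

n = (z_α + z_β)² · σ² / δ²
  = (1.282 + 1.282)² · 6² / 1.9²
  = 6.5741 · 36 / 3.61
  = 65.56
Finite-population correction (N = 617): 65.56 / (1 + (65.56 − 1)/617) = 59.35.
Round up → n = 60.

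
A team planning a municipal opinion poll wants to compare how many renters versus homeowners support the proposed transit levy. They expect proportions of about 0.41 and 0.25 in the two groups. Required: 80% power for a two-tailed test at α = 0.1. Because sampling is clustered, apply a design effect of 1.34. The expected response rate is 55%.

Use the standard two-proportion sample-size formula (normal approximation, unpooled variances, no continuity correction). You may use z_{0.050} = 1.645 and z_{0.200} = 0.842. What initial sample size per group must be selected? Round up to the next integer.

n = 253 per group

n = (z_{α/2} + z_β)² · [p₁(1−p₁) + p₂(1−p₂)] / (p₁ − p₂)²
  = (1.645 + 0.842)² · (0.41·0.59 + 0.25·0.75) / (0.16)²
  = (2.487)² · (0.2419 + 0.1875) / 0.0256
  = 6.1852 · 0.4294 / 0.0256
  = 103.75
Design effect: 1.34 × 103.75 = 139.02.
Adjust for 55% response: 139.02 / 0.55 = 252.76.
Round up → n = 253 per group.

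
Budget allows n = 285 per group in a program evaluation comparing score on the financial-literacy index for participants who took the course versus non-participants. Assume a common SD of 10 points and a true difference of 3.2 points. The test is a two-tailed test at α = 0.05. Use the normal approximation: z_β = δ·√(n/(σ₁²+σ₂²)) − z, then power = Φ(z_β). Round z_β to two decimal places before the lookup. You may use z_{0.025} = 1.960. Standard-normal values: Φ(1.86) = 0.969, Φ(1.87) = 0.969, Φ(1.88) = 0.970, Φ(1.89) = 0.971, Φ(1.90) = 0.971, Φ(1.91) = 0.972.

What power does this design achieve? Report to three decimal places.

Power ≈ 0.969

z_β = δ·√(n/(σ₁²+σ₂²)) − z_{α/2}
    = 3.2 · √(285/200) − 1.960
    = 3.2 · 1.19373 − 1.960
    = 3.8199 − 1.960 = 1.8599 → 1.86
Power = Φ(1.86) = 0.969.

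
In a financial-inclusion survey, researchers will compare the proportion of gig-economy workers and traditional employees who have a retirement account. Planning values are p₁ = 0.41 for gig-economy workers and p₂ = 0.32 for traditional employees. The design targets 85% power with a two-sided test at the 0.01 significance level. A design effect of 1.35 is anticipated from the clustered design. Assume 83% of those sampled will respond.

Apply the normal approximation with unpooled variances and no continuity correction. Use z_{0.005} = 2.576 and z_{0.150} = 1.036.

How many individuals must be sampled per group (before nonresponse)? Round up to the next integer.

n = 1204 per group

n = (z_{α/2} + z_β)² · [p₁(1−p₁) + p₂(1−p₂)] / (p₁ − p₂)²
  = (2.576 + 1.036)² · (0.41·0.59 + 0.32·0.68) / (0.09)²
  = (3.612)² · (0.2419 + 0.2176) / 0.0081
  = 13.0465 · 0.4595 / 0.0081
  = 740.11
Design effect: 1.35 × 740.11 = 999.15.
Adjust for 83% response: 999.15 / 0.83 = 1203.79.
Round up → n = 1204 per group.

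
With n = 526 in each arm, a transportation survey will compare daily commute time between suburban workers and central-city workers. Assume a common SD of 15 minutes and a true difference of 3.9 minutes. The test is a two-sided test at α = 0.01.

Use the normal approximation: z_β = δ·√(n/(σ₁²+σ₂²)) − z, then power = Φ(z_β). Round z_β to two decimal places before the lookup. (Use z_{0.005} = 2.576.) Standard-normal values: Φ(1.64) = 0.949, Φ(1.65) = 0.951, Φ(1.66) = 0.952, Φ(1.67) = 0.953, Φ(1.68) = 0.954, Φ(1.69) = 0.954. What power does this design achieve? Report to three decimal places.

z_β = δ·√(n/(σ₁²+σ₂²)) − z_{α/2}
    = 3.9 · √(526/450) − 2.576
    = 3.9 · 1.08115 − 2.576
    = 4.2165 − 2.576 = 1.6405 → 1.64
Power = Φ(1.64) = 0.949.

Power ≈ 0.949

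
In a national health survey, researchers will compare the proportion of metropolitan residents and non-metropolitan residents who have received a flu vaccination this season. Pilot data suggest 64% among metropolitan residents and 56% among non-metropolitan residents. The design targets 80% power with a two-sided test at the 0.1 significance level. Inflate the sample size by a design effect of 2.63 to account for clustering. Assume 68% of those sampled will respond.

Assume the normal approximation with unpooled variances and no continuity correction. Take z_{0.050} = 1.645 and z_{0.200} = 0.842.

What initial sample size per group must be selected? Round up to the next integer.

n = (z_{α/2} + z_β)² · [p₁(1−p₁) + p₂(1−p₂)] / (p₁ − p₂)²
  = (1.645 + 0.842)² · (0.64·0.36 + 0.56·0.44) / (0.08)²
  = (2.487)² · (0.2304 + 0.2464) / 0.0064
  = 6.1852 · 0.4768 / 0.0064
  = 460.80
Design effect: 2.63 × 460.80 = 1211.89.
Adjust for 68% response: 1211.89 / 0.68 = 1782.19.
Round up → n = 1783 per group.

n = 1783 per group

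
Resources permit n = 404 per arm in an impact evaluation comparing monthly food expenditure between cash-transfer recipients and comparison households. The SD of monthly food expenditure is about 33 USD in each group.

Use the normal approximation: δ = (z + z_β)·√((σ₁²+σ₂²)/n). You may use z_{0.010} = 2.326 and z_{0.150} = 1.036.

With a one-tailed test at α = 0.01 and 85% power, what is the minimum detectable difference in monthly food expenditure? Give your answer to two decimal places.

δ = (z_α + z_β) · √((σ₁²+σ₂²)/n)
  = (2.326 + 1.036) · √(2178/404)
  = 3.362 · √5.3911
  = 3.362 · 2.3219
  = 7.8061

Minimum detectable difference ≈ 7.81 USD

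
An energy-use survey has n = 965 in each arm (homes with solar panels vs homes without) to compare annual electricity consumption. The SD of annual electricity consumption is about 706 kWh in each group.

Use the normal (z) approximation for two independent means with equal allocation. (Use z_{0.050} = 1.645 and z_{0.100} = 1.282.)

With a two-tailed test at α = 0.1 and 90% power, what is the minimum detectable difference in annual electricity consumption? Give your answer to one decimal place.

Minimum detectable difference ≈ 94.1 kWh

δ = (z_{α/2} + z_β) · √((σ₁²+σ₂²)/n)
  = (1.645 + 1.282) · √(996872/965)
  = 2.927 · √1033.0
  = 2.927 · 32.1408
  = 94.0760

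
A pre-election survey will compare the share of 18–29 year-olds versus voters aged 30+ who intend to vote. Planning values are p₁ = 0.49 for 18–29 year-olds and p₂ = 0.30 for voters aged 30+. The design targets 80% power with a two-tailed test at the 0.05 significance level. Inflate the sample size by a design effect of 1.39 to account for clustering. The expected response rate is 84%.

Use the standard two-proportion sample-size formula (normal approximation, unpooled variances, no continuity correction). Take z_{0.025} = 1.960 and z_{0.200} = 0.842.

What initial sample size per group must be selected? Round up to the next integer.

n = (z_{α/2} + z_β)² · [p₁(1−p₁) + p₂(1−p₂)] / (p₁ − p₂)²
  = (1.960 + 0.842)² · (0.49·0.51 + 0.30·0.70) / (0.19)²
  = (2.802)² · (0.2499 + 0.2100) / 0.0361
  = 7.8512 · 0.4599 / 0.0361
  = 100.02
Design effect: 1.39 × 100.02 = 139.03.
Adjust for 84% response: 139.03 / 0.84 = 165.51.
Round up → n = 166 per group.

n = 166 per group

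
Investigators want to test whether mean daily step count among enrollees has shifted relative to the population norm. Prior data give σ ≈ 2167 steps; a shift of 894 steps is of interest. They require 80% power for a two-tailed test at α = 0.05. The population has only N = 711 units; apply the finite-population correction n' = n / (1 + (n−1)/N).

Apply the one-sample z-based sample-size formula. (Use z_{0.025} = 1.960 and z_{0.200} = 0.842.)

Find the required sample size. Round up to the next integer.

n = 44

n = (z_{α/2} + z_β)² · σ² / δ²
  = (1.960 + 0.842)² · 2167² / 894²
  = 7.8512 · 4695889 / 799236
  = 46.13
Finite-population correction (N = 711): 46.13 / (1 + (46.13 − 1)/711) = 43.38.
Round up → n = 44.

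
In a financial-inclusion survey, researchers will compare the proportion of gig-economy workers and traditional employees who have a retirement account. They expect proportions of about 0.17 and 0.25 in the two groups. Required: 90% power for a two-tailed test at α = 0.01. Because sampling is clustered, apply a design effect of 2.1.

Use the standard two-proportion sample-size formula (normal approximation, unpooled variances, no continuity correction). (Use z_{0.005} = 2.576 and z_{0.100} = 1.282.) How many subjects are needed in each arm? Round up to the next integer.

n = 1605 per group

n = (z_{α/2} + z_β)² · [p₁(1−p₁) + p₂(1−p₂)] / (p₁ − p₂)²
  = (2.576 + 1.282)² · (0.17·0.83 + 0.25·0.75) / (-0.08)²
  = (3.858)² · (0.1411 + 0.1875) / 0.0064
  = 14.8842 · 0.3286 / 0.0064
  = 764.21
Design effect: 2.1 × 764.21 = 1604.84.
Round up → n = 1605 per group.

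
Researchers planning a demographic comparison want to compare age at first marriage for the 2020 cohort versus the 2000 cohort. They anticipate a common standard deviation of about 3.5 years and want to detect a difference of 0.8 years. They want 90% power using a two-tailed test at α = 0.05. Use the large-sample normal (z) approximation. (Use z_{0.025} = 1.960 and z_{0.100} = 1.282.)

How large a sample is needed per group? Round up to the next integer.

n = 403 per group

n = (z_{α/2} + z_β)² · (σ₁² + σ₂²) / δ²
  = (1.960 + 1.282)² · (2·3.5² = 24.5) / 0.8²
  = 10.5106 · 24.5 / 0.64
  = 402.36
Round up → n = 403 per group.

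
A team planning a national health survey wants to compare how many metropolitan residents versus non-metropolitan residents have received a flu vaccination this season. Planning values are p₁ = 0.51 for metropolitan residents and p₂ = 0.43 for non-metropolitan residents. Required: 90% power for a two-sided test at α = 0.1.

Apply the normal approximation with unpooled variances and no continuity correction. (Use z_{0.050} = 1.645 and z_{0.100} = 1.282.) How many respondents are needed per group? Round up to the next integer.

n = 663 per group

n = (z_{α/2} + z_β)² · [p₁(1−p₁) + p₂(1−p₂)] / (p₁ − p₂)²
  = (1.645 + 1.282)² · (0.51·0.49 + 0.43·0.57) / (0.08)²
  = (2.927)² · (0.2499 + 0.2451) / 0.0064
  = 8.5673 · 0.4950 / 0.0064
  = 662.63
Round up → n = 663 per group.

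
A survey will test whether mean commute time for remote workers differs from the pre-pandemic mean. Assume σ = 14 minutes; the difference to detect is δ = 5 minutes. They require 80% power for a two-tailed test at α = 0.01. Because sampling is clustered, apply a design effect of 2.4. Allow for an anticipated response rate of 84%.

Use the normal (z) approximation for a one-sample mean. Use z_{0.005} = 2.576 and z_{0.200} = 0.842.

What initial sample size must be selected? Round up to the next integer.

n = (z_{α/2} + z_β)² · σ² / δ²
  = (2.576 + 0.842)² · 14² / 5²
  = 11.6827 · 196 / 25
  = 91.59
Design effect: 2.4 × 91.59 = 219.82.
Adjust for 84% response: 219.82 / 0.84 = 261.69.
Round up → n = 262.

n = 262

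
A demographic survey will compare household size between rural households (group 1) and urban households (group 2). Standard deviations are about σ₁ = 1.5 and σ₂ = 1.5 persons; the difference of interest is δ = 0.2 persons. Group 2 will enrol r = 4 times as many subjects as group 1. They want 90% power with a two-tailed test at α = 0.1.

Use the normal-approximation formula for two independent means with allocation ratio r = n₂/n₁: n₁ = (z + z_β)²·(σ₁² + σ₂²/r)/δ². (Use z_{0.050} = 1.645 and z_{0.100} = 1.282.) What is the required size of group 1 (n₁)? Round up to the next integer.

n₁ = 603

n₁ = (z_{α/2} + z_β)² · (σ₁² + σ₂²/r) / δ²
   = (1.645 + 1.282)² · (1.5² + 1.5²/4) / 0.2²
   = 8.5673 · (2.25 + 0.5625) / 0.04
   = 8.5673 · 2.8125 / 0.04
   = 602.39
Round up → n₁ = 603; n₂ = r·n₁ = 4 × 603 = 2412.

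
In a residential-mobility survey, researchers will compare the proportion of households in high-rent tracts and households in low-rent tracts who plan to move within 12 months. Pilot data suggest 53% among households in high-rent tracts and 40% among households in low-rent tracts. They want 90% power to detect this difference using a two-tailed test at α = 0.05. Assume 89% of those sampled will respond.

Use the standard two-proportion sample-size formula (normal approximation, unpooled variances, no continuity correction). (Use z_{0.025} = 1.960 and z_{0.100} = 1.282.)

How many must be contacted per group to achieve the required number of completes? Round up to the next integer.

n = 342 per group

n = (z_{α/2} + z_β)² · [p₁(1−p₁) + p₂(1−p₂)] / (p₁ − p₂)²
  = (1.960 + 1.282)² · (0.53·0.47 + 0.40·0.60) / (0.13)²
  = (3.242)² · (0.2491 + 0.2400) / 0.0169
  = 10.5106 · 0.4891 / 0.0169
  = 304.18
Adjust for 89% response: 304.18 / 0.89 = 341.78.
Round up → n = 342 per group.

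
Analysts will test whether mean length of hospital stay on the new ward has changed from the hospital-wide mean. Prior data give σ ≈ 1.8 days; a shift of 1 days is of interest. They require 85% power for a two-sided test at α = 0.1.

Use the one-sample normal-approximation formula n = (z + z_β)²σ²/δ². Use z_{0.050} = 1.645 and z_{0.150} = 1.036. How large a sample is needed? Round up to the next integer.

n = 24

n = (z_{α/2} + z_β)² · σ² / δ²
  = (1.645 + 1.036)² · 1.8² / 1²
  = 7.1878 · 3.24 / 1
  = 23.29
Round up → n = 24.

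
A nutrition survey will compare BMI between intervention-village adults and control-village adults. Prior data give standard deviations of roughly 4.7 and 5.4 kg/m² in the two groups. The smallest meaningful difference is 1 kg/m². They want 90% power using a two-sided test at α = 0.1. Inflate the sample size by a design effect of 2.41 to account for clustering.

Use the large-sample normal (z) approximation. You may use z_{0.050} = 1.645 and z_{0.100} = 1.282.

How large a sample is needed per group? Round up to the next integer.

n = 1059 per group

n = (z_{α/2} + z_β)² · (σ₁² + σ₂²) / δ²
  = (1.645 + 1.282)² · (4.7² + 5.4² = 51.25) / 1²
  = 8.5673 · 51.25 / 1
  = 439.08
Design effect: 2.41 × 439.08 = 1058.17.
Round up → n = 1059 per group.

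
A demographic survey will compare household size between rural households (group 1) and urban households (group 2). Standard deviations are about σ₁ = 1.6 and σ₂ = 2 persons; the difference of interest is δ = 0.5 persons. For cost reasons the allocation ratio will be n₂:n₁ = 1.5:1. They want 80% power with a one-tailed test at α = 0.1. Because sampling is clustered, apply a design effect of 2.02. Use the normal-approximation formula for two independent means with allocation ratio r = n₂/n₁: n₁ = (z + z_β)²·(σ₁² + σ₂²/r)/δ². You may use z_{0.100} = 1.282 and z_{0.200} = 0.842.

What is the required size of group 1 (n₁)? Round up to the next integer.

n₁ = 191

n₁ = (z_α + z_β)² · (σ₁² + σ₂²/r) / δ²
   = (1.282 + 0.842)² · (1.6² + 2²/1.5) / 0.5²
   = 4.5114 · (2.56 + 2.6667) / 0.25
   = 4.5114 · 5.2267 / 0.25
   = 94.32
Design effect: 2.02 × 94.32 = 190.52.
Round up → n₁ = 191; n₂ = r·n₁ = 1.5 × 191 = 287.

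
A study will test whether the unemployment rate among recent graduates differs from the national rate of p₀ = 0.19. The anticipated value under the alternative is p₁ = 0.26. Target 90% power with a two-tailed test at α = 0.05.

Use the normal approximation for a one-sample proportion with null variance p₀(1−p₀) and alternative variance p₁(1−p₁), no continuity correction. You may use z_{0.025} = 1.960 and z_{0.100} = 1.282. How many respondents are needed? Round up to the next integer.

n = 362

n = [z_{α/2}·√(p₀q₀) + z_β·√(p₁q₁)]² / (p₁ − p₀)²
  = [1.960·√(0.19·0.81) + 1.282·√(0.26·0.74)]² / (0.07)²
  = [1.960·0.3923 + 1.282·0.4386]² / 0.0049
  = [1.3312]² / 0.0049
  = 361.67
Round up → n = 362.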